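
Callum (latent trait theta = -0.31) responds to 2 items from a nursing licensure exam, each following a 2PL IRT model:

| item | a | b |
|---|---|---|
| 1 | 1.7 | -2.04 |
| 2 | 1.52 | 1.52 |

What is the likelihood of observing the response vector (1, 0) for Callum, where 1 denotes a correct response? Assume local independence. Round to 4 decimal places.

P(theta) = 1 / (1 + exp(−a(theta − b)))
P_1 = 1/(1+e^{-2.9410}) = 0.9498
P_2 = 1/(1+e^{2.7816}) = 0.0583
L = P_1 × (1−P_2) = 0.9498 × 0.9417 = 0.89444

0.8944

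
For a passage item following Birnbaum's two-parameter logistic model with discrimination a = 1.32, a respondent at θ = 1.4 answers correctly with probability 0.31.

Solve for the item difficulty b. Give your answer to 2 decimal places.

2.01

P(θ) = 1 / (1 + exp(−a(θ − b)))
logit(0.31) = ln(0.31/0.69) = -0.8001
b = θ − logit/(a) = 1.4 − (-0.8001)/1.3200 = 2.0062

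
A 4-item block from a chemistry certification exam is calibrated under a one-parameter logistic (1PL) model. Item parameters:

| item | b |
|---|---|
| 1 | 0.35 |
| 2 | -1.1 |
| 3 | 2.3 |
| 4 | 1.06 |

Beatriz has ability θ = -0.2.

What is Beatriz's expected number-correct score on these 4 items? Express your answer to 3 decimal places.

P(θ) = 1 / (1 + exp(−(θ − b)))
P_1 = 1/(1+e^{0.5500}) = 0.3659
P_2 = 1/(1+e^{-0.9000}) = 0.7109
P_3 = 1/(1+e^{2.5000}) = 0.0759
P_4 = 1/(1+e^{1.2600}) = 0.2210
E[score] = 0.3659 + 0.7109 + 0.0759 + 0.2210 = 1.3736

1.374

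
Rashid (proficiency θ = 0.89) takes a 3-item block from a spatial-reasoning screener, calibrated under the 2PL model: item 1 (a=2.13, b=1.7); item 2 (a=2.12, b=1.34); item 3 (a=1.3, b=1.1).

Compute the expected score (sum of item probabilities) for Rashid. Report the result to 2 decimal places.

P(θ) = 1 / (1 + exp(−a(θ − b)))
P_1 = 1/(1+e^{1.7253}) = 0.1512
P_2 = 1/(1+e^{0.9540}) = 0.2781
P_3 = 1/(1+e^{0.2730}) = 0.4322
E[score] = 0.1512 + 0.2781 + 0.4322 = 0.8614

0.86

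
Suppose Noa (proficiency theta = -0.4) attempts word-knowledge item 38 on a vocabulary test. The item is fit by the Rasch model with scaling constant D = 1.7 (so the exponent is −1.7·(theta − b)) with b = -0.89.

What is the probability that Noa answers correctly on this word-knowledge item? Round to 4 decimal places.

P(theta) = 1 / (1 + exp(−D·(theta − b)))
Exponent: 1.7 × (-0.4 − (-0.89)) = 0.8330
1/(1 + e^{-0.8330}) = 0.6970
P = 0.6970

0.6970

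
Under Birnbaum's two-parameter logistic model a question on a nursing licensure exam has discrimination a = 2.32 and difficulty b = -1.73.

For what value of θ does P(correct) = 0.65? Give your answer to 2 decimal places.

-1.46

P(θ) = 1 / (1 + exp(−a(θ − b)))
logit = ln(0.6500/0.3500) = 0.6190
θ = b + logit/(a) = -1.73 + 0.6190/2.3200 = -1.4632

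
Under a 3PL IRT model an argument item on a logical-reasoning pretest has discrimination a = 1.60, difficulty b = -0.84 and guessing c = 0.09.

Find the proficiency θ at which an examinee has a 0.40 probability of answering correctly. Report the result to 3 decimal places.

-1.253

P(θ) = c + (1 − c) · 1 / (1 + exp(−a(θ − b)))
Remove guessing floor: (0.40 − 0.09)/(1 − 0.09) = 0.3407
logit = ln(0.3407/0.6593) = -0.6604
θ = b + logit/(a) = -0.84 + (-0.6604)/1.6000 = -1.2527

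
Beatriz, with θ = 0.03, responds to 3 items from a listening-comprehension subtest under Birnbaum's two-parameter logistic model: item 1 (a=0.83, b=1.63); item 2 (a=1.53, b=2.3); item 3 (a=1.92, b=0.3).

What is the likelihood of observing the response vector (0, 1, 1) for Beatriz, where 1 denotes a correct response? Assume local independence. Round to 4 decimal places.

0.0089

P(θ) = 1 / (1 + exp(−a(θ − b)))
P_1 = 1/(1+e^{1.3280}) = 0.2095
P_2 = 1/(1+e^{3.4731}) = 0.0301
P_3 = 1/(1+e^{0.5184}) = 0.3732
L = (1−P_1) × P_2 × P_3 = 0.7905 × 0.0301 × 0.3732 = 0.00888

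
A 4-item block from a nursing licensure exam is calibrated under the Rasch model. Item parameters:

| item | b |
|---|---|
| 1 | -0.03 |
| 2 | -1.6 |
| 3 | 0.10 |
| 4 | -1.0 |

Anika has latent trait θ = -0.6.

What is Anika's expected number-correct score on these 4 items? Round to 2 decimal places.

2.02

P(θ) = 1 / (1 + exp(−(θ − b)))
P_1 = 1/(1+e^{0.5700}) = 0.3612
P_2 = 1/(1+e^{-1.0000}) = 0.7311
P_3 = 1/(1+e^{0.7000}) = 0.3318
P_4 = 1/(1+e^{-0.4000}) = 0.5987
E[score] = 0.3612 + 0.7311 + 0.3318 + 0.5987 = 2.0228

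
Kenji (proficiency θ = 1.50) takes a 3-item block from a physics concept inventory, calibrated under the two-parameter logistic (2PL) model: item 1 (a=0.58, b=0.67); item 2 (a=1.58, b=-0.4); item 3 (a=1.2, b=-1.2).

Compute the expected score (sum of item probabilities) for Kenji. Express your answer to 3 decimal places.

2.533

P(θ) = 1 / (1 + exp(−a(θ − b)))
P_1 = 1/(1+e^{-0.4814}) = 0.6181
P_2 = 1/(1+e^{-3.0020}) = 0.9527
P_3 = 1/(1+e^{-3.2400}) = 0.9623
E[score] = 0.6181 + 0.9527 + 0.9623 = 2.5331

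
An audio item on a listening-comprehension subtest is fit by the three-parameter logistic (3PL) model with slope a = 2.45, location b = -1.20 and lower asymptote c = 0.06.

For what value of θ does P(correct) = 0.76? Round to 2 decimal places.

-0.76

P(θ) = c + (1 − c) · 1 / (1 + exp(−a(θ − b)))
Remove guessing floor: (0.76 − 0.06)/(1 − 0.06) = 0.7447
logit = ln(0.7447/0.2553) = 1.0704
θ = b + logit/(a) = -1.20 + 1.0704/2.4500 = -0.7631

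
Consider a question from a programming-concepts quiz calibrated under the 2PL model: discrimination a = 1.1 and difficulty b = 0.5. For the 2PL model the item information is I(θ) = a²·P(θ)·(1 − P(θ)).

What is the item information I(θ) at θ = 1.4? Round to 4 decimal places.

0.2390

P = 1/(1+e^{-0.9900}) = 0.7291
P(1−P) = 0.7291 × 0.2709 = 0.1975
I = a² × P(1−P) = 1.1² × 0.1975 = 0.23900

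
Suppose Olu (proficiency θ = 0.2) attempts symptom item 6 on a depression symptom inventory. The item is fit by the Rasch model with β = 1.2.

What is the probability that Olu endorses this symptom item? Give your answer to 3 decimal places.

0.269

P(θ) = 1 / (1 + exp(−(θ − β)))
Exponent: (0.2 − 1.2) = -1.0000
1/(1 + e^{1.0000}) = 0.2689
P = 0.2689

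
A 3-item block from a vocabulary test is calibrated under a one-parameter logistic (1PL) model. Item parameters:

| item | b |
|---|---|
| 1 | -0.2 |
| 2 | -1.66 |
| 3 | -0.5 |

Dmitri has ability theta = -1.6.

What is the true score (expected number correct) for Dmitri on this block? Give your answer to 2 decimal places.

0.96

P(theta) = 1 / (1 + exp(−(theta − b)))
P_1 = 1/(1+e^{1.4000}) = 0.1978
P_2 = 1/(1+e^{-0.0600}) = 0.5150
P_3 = 1/(1+e^{1.1000}) = 0.2497
E[score] = 0.1978 + 0.5150 + 0.2497 = 0.9626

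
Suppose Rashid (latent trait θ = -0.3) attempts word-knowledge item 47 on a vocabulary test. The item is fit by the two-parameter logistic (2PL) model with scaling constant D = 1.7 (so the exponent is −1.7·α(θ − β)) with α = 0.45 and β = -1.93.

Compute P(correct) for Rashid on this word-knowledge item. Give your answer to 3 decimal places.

P(θ) = 1 / (1 + exp(−D·α(θ − β)))
Exponent: 1.7 × 0.45 × (-0.3 − (-1.93)) = 1.2470
1/(1 + e^{-1.2470}) = 0.7768
P = 0.7768

0.777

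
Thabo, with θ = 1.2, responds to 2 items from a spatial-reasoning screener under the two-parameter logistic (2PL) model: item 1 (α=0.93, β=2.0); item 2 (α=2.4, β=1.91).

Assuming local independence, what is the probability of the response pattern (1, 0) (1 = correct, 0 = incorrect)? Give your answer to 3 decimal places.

P(θ) = 1 / (1 + exp(−α(θ − β)))
P_1 = 1/(1+e^{0.7440}) = 0.3221
P_2 = 1/(1+e^{1.7040}) = 0.1539
L = P_1 × (1−P_2) = 0.3221 × 0.8461 = 0.27254

0.273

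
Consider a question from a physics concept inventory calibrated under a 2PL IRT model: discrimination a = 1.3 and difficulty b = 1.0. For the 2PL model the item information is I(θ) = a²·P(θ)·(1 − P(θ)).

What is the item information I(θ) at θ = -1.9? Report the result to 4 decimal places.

0.0372

P = 1/(1+e^{3.7700}) = 0.0225
P(1−P) = 0.0225 × 0.9775 = 0.0220
I = a² × P(1−P) = 1.3² × 0.0220 = 0.03722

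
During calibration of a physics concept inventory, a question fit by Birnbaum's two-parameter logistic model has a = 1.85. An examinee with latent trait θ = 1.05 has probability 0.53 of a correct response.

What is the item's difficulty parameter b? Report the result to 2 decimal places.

P(θ) = 1 / (1 + exp(−a(θ − b)))
logit(0.53) = ln(0.53/0.47) = 0.1201
b = θ − logit/(a) = 1.05 − 0.1201/1.8500 = 0.9851

0.99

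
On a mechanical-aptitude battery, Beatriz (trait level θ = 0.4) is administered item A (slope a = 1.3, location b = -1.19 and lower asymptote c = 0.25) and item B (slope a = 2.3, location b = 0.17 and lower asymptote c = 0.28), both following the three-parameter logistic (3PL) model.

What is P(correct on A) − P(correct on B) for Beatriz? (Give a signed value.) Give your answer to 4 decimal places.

P(θ) = c + (1 − c) · 1 / (1 + exp(−a(θ − b)))
P_A = 0.9157
P_B = 0.7331
P_A − P_B = 0.1827

0.1827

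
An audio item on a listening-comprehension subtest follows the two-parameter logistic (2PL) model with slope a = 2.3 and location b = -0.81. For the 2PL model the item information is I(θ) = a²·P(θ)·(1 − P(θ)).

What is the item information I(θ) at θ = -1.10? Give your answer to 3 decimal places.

1.186

P = 1/(1+e^{0.6670}) = 0.3392
P(1−P) = 0.3392 × 0.6608 = 0.2241
I = a² × P(1−P) = 2.3² × 0.2241 = 1.18567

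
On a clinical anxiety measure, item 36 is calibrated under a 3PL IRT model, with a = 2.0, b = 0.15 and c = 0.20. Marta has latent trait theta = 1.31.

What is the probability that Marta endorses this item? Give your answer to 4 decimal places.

P(theta) = c + (1 − c) · 1 / (1 + exp(−a(theta − b)))
Exponent: 2.0 × (1.31 − 0.15) = 2.3200
1/(1 + e^{-2.3200}) = 0.9105
P = 0.20 + 0.80 × 0.9105 = 0.9284

0.9284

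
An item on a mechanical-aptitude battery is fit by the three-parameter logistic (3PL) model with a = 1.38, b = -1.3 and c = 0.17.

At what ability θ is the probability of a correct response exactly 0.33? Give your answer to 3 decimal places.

-2.338

P(θ) = c + (1 − c) · 1 / (1 + exp(−a(θ − b)))
Remove guessing floor: (0.33 − 0.17)/(1 − 0.17) = 0.1928
logit = ln(0.1928/0.8072) = -1.4321
θ = b + logit/(a) = -1.3 + (-1.4321)/1.3800 = -2.3378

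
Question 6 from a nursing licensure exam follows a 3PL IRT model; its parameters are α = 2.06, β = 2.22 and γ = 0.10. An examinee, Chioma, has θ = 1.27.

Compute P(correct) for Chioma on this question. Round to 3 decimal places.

0.211

P(θ) = γ + (1 − γ) · 1 / (1 + exp(−α(θ − β)))
Exponent: 2.06 × (1.27 − 2.22) = -1.9570
1/(1 + e^{1.9570}) = 0.1238
P = 0.10 + 0.90 × 0.1238 = 0.2114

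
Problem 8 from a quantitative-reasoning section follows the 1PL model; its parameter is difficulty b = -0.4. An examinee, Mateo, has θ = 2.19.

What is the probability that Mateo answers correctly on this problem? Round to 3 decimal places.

P(θ) = 1 / (1 + exp(−(θ − b)))
Exponent: (2.19 − (-0.4)) = 2.5900
1/(1 + e^{-2.5900}) = 0.9302
P = 0.9302

0.930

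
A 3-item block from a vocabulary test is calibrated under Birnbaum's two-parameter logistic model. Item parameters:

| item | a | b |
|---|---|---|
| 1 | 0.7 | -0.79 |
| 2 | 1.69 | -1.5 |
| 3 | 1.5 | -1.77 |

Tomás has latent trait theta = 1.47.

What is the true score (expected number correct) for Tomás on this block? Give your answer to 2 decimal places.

P(theta) = 1 / (1 + exp(−a(theta − b)))
P_1 = 1/(1+e^{-1.5820}) = 0.8295
P_2 = 1/(1+e^{-5.0193}) = 0.9934
P_3 = 1/(1+e^{-4.8600}) = 0.9923
E[score] = 0.8295 + 0.9934 + 0.9923 = 2.8152

2.82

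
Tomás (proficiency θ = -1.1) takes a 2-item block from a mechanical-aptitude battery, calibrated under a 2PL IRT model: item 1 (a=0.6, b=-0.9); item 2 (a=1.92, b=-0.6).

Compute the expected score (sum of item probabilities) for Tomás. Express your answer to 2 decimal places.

0.75

P(θ) = 1 / (1 + exp(−a(θ − b)))
P_1 = 1/(1+e^{0.1200}) = 0.4700
P_2 = 1/(1+e^{0.9600}) = 0.2769
E[score] = 0.4700 + 0.2769 = 0.7469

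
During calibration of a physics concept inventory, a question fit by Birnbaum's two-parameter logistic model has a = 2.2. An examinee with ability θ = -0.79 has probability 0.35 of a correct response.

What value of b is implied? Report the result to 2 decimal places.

P(θ) = 1 / (1 + exp(−a(θ − b)))
logit(0.35) = ln(0.35/0.65) = -0.6190
b = θ − logit/(a) = -0.79 − (-0.6190)/2.2000 = -0.5086

-0.51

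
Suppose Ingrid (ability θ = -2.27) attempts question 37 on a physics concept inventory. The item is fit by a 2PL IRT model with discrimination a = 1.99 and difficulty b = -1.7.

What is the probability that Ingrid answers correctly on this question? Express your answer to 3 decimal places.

P(θ) = 1 / (1 + exp(−a(θ − b)))
Exponent: 1.99 × (-2.27 − (-1.7)) = -1.1343
1/(1 + e^{1.1343}) = 0.2434

0.243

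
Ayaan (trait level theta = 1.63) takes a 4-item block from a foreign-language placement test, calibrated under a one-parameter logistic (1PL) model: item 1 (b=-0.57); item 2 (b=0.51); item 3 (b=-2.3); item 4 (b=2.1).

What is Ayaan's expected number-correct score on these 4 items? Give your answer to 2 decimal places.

P(theta) = 1 / (1 + exp(−(theta − b)))
P_1 = 1/(1+e^{-2.2000}) = 0.9002
P_2 = 1/(1+e^{-1.1200}) = 0.7540
P_3 = 1/(1+e^{-3.9300}) = 0.9807
P_4 = 1/(1+e^{0.4700}) = 0.3846
E[score] = 0.9002 + 0.7540 + 0.9807 + 0.3846 = 3.0196

3.02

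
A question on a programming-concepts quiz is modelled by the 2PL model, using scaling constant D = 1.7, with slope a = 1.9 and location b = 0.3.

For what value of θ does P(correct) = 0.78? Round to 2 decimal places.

P(θ) = 1 / (1 + exp(−D·a(θ − b)))
logit = ln(0.7800/0.2200) = 1.2657
θ = b + logit/(1.7·a) = 0.3 + 1.2657/3.2300 = 0.6918

0.69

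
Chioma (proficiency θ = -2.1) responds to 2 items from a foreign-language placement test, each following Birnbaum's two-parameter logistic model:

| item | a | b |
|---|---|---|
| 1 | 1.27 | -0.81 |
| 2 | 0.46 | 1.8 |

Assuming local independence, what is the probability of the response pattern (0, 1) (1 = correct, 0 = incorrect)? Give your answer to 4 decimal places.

0.1194

P(θ) = 1 / (1 + exp(−a(θ − b)))
P_1 = 1/(1+e^{1.6383}) = 0.1627
P_2 = 1/(1+e^{1.7940}) = 0.1426
L = (1−P_1) × P_2 = 0.8373 × 0.1426 = 0.11939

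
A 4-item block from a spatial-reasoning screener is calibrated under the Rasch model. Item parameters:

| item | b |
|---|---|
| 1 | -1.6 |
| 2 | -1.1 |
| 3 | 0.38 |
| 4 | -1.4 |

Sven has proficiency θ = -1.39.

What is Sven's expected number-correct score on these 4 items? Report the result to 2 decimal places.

P(θ) = 1 / (1 + exp(−(θ − b)))
P_1 = 1/(1+e^{-0.2100}) = 0.5523
P_2 = 1/(1+e^{0.2900}) = 0.4280
P_3 = 1/(1+e^{1.7700}) = 0.1455
P_4 = 1/(1+e^{-0.0100}) = 0.5025
E[score] = 0.5523 + 0.4280 + 0.1455 + 0.5025 = 1.6284

1.63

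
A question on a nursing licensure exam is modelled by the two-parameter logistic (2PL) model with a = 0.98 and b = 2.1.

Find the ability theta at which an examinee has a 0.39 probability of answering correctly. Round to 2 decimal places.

1.64

P(theta) = 1 / (1 + exp(−a(theta − b)))
logit = ln(0.3900/0.6100) = -0.4473
theta = b + logit/(a) = 2.1 + (-0.4473)/0.9800 = 1.6436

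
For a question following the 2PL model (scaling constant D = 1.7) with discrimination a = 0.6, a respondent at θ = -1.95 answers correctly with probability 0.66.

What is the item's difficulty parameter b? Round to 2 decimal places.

P(θ) = 1 / (1 + exp(−D·a(θ − b)))
logit(0.66) = ln(0.66/0.34) = 0.6633
b = θ − logit/(1.7·a) = -1.95 − 0.6633/1.0200 = -2.6003

-2.60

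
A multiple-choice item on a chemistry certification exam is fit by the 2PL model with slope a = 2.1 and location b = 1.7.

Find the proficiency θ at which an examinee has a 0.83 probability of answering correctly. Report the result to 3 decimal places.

2.455

P(θ) = 1 / (1 + exp(−a(θ − b)))
logit = ln(0.8300/0.1700) = 1.5856
θ = b + logit/(a) = 1.7 + 1.5856/2.1000 = 2.4551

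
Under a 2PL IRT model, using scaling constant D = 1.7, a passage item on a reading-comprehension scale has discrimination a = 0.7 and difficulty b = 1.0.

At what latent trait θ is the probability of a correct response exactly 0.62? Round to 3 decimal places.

1.411

P(θ) = 1 / (1 + exp(−D·a(θ − b)))
logit = ln(0.6200/0.3800) = 0.4895
θ = b + logit/(1.7·a) = 1.0 + 0.4895/1.1900 = 1.4114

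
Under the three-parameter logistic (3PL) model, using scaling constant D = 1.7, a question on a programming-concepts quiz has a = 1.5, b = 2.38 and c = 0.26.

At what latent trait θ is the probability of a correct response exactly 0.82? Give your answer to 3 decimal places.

P(θ) = c + (1 − c) · 1 / (1 + exp(−D·a(θ − b)))
Remove guessing floor: (0.82 − 0.26)/(1 − 0.26) = 0.7568
logit = ln(0.7568/0.2432) = 1.1350
θ = b + logit/(1.7·a) = 2.38 + 1.1350/2.5500 = 2.8251

2.825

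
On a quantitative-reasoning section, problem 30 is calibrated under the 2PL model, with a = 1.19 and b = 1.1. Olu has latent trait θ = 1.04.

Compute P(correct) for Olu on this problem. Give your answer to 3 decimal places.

0.482

P(θ) = 1 / (1 + exp(−a(θ − b)))
Exponent: 1.19 × (1.04 − 1.1) = -0.0714
1/(1 + e^{0.0714}) = 0.4822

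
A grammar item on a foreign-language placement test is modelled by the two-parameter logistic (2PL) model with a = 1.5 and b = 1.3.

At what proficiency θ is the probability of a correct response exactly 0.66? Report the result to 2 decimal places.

1.74

P(θ) = 1 / (1 + exp(−a(θ − b)))
logit = ln(0.6600/0.3400) = 0.6633
θ = b + logit/(a) = 1.3 + 0.6633/1.5000 = 1.7422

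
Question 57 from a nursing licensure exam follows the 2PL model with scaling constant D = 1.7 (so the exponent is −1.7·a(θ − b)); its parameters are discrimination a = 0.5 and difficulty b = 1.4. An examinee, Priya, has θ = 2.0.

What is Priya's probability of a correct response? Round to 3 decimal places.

0.625

P(θ) = 1 / (1 + exp(−D·a(θ − b)))
Exponent: 1.7 × 0.5 × (2.0 − 1.4) = 0.5100
1/(1 + e^{-0.5100}) = 0.6248
P = 0.6248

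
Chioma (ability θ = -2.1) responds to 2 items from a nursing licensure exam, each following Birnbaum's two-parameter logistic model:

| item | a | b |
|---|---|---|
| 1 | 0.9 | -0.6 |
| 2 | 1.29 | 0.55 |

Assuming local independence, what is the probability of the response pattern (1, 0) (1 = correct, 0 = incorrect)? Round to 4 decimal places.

0.1993

P(θ) = 1 / (1 + exp(−a(θ − b)))
P_1 = 1/(1+e^{1.3500}) = 0.2059
P_2 = 1/(1+e^{3.4185}) = 0.0317
L = P_1 × (1−P_2) = 0.2059 × 0.9683 = 0.19934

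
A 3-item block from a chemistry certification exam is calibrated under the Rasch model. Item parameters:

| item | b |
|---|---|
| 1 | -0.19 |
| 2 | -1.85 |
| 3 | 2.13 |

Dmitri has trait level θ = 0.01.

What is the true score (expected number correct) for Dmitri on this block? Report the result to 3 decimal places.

P(θ) = 1 / (1 + exp(−(θ − b)))
P_1 = 1/(1+e^{-0.2000}) = 0.5498
P_2 = 1/(1+e^{-1.8600}) = 0.8653
P_3 = 1/(1+e^{2.1200}) = 0.1072
E[score] = 0.5498 + 0.8653 + 0.1072 = 1.5223

1.522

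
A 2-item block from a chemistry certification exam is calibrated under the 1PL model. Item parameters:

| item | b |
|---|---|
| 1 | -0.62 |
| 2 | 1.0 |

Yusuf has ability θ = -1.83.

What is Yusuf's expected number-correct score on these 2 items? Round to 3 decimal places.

0.285

P(θ) = 1 / (1 + exp(−(θ − b)))
P_1 = 1/(1+e^{1.2100}) = 0.2297
P_2 = 1/(1+e^{2.8300}) = 0.0557
E[score] = 0.2297 + 0.0557 = 0.2854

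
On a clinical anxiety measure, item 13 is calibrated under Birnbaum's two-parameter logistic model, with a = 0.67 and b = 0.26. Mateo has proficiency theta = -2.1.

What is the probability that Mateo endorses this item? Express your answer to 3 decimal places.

P(theta) = 1 / (1 + exp(−a(theta − b)))
Exponent: 0.67 × (-2.1 − 0.26) = -1.5812
1/(1 + e^{1.5812}) = 0.1706

0.171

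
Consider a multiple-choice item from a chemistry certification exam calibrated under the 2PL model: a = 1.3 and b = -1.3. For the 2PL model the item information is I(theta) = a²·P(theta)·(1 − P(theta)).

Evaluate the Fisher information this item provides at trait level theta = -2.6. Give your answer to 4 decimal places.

0.2223

P = 1/(1+e^{1.6900}) = 0.1558
P(1−P) = 0.1558 × 0.8442 = 0.1315
I = a² × P(1−P) = 1.3² × 0.1315 = 0.22225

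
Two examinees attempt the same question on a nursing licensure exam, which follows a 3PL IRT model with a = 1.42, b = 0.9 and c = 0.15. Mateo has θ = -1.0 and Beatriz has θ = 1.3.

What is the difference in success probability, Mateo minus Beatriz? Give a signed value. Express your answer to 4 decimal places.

-0.4889

P(θ) = c + (1 − c) · 1 / (1 + exp(−a(θ − b)))
P(Mateo) = 0.2036  [exponent -2.6980]
P(Beatriz) = 0.6926  [exponent 0.5680]
Difference = 0.2036 − 0.6926 = -0.4889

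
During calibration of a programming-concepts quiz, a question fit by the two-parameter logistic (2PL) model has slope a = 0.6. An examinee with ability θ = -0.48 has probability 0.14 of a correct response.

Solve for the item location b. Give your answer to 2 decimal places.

2.55

P(θ) = 1 / (1 + exp(−a(θ − b)))
logit(0.14) = ln(0.14/0.86) = -1.8153
b = θ − logit/(a) = -0.48 − (-1.8153)/0.6000 = 2.5455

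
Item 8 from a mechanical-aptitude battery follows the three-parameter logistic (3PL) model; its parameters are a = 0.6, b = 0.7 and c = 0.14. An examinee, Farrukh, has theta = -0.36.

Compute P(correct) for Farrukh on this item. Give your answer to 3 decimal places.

P(theta) = c + (1 − c) · 1 / (1 + exp(−a(theta − b)))
Exponent: 0.6 × (-0.36 − 0.7) = -0.6360
1/(1 + e^{0.6360}) = 0.3462
P = 0.14 + 0.86 × 0.3462 = 0.4377

0.438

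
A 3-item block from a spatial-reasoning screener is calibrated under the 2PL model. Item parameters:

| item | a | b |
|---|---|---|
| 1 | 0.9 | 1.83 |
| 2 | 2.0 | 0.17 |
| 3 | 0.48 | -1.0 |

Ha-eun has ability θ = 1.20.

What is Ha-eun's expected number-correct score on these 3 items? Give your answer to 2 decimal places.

1.99

P(θ) = 1 / (1 + exp(−a(θ − b)))
P_1 = 1/(1+e^{0.5670}) = 0.3619
P_2 = 1/(1+e^{-2.0600}) = 0.8870
P_3 = 1/(1+e^{-1.0560}) = 0.7419
E[score] = 0.3619 + 0.8870 + 0.7419 = 1.9908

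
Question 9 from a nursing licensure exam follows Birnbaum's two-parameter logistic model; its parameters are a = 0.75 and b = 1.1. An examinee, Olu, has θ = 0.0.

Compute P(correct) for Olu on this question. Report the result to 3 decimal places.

0.305

P(θ) = 1 / (1 + exp(−a(θ − b)))
Exponent: 0.75 × (0.0 − 1.1) = -0.8250
1/(1 + e^{0.8250}) = 0.3047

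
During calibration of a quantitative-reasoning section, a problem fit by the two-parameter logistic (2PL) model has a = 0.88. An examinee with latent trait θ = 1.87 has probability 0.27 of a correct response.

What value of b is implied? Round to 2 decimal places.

P(θ) = 1 / (1 + exp(−a(θ − b)))
logit(0.27) = ln(0.27/0.73) = -0.9946
b = θ − logit/(a) = 1.87 − (-0.9946)/0.8800 = 3.0003

3.00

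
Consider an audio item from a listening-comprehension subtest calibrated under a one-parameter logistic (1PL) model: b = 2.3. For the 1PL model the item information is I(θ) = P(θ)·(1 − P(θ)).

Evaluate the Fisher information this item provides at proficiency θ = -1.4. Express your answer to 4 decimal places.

P = 1/(1+e^{3.7000}) = 0.0241
P(1−P) = 0.0241 × 0.9759 = 0.0235
I = P(1−P) = 0.02354

0.0235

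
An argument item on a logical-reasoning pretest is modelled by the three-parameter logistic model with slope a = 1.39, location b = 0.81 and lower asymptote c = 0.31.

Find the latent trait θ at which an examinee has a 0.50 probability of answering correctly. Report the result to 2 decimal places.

0.11

P(θ) = c + (1 − c) · 1 / (1 + exp(−a(θ − b)))
Remove guessing floor: (0.50 − 0.31)/(1 − 0.31) = 0.2754
logit = ln(0.2754/0.7246) = -0.9676
θ = b + logit/(a) = 0.81 + (-0.9676)/1.3900 = 0.1139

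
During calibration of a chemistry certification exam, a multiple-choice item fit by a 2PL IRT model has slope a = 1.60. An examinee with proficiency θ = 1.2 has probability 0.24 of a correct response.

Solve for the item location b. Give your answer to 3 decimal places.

1.920

P(θ) = 1 / (1 + exp(−a(θ − b)))
logit(0.24) = ln(0.24/0.76) = -1.1527
b = θ − logit/(a) = 1.2 − (-1.1527)/1.6000 = 1.9204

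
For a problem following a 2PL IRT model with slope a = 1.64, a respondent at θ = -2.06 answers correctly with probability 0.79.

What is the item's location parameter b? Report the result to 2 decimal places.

P(θ) = 1 / (1 + exp(−a(θ − b)))
logit(0.79) = ln(0.79/0.21) = 1.3249
b = θ − logit/(a) = -2.06 − 1.3249/1.6400 = -2.8679

-2.87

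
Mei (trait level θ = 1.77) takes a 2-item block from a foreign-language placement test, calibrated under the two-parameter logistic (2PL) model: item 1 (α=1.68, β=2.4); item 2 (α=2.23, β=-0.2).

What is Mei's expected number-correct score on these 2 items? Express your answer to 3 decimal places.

1.245

P(θ) = 1 / (1 + exp(−α(θ − β)))
P_1 = 1/(1+e^{1.0584}) = 0.2576
P_2 = 1/(1+e^{-4.3931}) = 0.9878
E[score] = 0.2576 + 0.9878 = 1.2454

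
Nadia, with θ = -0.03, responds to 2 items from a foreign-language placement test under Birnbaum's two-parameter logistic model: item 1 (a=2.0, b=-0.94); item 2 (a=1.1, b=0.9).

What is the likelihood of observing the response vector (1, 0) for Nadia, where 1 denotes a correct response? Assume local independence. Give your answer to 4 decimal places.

P(θ) = 1 / (1 + exp(−a(θ − b)))
P_1 = 1/(1+e^{-1.8200}) = 0.8606
P_2 = 1/(1+e^{1.0230}) = 0.2644
L = P_1 × (1−P_2) = 0.8606 × 0.7356 = 0.63300

0.6330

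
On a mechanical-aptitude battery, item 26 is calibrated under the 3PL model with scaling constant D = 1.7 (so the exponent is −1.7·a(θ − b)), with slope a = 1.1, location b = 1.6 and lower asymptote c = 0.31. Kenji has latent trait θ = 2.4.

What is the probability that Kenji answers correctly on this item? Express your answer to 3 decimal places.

0.874

P(θ) = c + (1 − c) · 1 / (1 + exp(−D·a(θ − b)))
Exponent: 1.7 × 1.1 × (2.4 − 1.6) = 1.4960
1/(1 + e^{-1.4960}) = 0.8170
P = 0.31 + 0.69 × 0.8170 = 0.8737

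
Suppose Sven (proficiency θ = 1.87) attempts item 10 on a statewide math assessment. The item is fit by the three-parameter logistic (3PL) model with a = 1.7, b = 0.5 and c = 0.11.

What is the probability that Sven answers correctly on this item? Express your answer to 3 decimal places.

0.921

P(θ) = c + (1 − c) · 1 / (1 + exp(−a(θ − b)))
Exponent: 1.7 × (1.87 − 0.5) = 2.3290
1/(1 + e^{-2.3290}) = 0.9113
P = 0.11 + 0.89 × 0.9113 = 0.9210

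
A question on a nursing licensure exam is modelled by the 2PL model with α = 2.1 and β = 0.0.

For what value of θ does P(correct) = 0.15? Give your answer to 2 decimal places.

P(θ) = 1 / (1 + exp(−α(θ − β)))
logit = ln(0.1500/0.8500) = -1.7346
θ = β + logit/(α) = 0.0 + (-1.7346)/2.1000 = -0.8260

-0.83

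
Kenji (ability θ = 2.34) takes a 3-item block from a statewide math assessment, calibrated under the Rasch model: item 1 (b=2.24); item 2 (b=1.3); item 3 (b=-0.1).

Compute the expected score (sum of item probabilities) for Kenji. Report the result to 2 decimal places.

P(θ) = 1 / (1 + exp(−(θ − b)))
P_1 = 1/(1+e^{-0.1000}) = 0.5250
P_2 = 1/(1+e^{-1.0400}) = 0.7389
P_3 = 1/(1+e^{-2.4400}) = 0.9198
E[score] = 0.5250 + 0.7389 + 0.9198 = 2.1837

2.18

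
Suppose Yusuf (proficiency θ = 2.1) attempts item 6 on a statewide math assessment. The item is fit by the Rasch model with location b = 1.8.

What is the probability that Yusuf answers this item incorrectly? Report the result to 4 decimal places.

P(θ) = 1 / (1 + exp(−(θ − b)))
Exponent: (2.1 − 1.8) = 0.3000
1/(1 + e^{-0.3000}) = 0.5744
P = 0.5744
P(incorrect) = 1 − 0.5744 = 0.4256

0.4256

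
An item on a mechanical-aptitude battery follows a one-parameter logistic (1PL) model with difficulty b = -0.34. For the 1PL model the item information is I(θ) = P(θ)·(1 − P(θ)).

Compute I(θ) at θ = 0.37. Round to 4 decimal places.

0.2210

P = 1/(1+e^{-0.7100}) = 0.6704
P(1−P) = 0.6704 × 0.3296 = 0.2210
I = P(1−P) = 0.22096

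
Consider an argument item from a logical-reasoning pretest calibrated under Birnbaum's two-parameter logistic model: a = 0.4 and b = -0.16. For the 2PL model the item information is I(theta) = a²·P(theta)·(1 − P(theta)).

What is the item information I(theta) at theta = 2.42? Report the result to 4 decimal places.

0.0310

P = 1/(1+e^{-1.0320}) = 0.7373
P(1−P) = 0.7373 × 0.2627 = 0.1937
I = a² × P(1−P) = 0.4² × 0.1937 = 0.03099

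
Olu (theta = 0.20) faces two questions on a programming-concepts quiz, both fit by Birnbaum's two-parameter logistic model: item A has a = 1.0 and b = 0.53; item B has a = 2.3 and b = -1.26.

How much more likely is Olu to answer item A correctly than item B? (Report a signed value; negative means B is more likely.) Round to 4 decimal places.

-0.5481

P(theta) = 1 / (1 + exp(−a(theta − b)))
P_A = 0.4182
P_B = 0.9664
P_A − P_B = -0.5481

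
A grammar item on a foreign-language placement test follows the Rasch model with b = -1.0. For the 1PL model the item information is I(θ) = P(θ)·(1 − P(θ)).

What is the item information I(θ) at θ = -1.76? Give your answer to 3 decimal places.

P = 1/(1+e^{0.7600}) = 0.3186
P(1−P) = 0.3186 × 0.6814 = 0.2171
I = P(1−P) = 0.21711

0.217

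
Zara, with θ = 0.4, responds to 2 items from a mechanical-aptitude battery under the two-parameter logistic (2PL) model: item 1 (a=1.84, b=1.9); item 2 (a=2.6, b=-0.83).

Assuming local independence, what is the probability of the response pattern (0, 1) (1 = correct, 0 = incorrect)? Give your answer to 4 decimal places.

0.9036

P(θ) = 1 / (1 + exp(−a(θ − b)))
P_1 = 1/(1+e^{2.7600}) = 0.0595
P_2 = 1/(1+e^{-3.1980}) = 0.9608
L = (1−P_1) × P_2 = 0.9405 × 0.9608 = 0.90357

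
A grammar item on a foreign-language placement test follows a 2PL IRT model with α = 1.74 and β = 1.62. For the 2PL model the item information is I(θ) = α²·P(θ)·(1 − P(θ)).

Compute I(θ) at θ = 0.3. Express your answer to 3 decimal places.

P = 1/(1+e^{2.2968}) = 0.0914
P(1−P) = 0.0914 × 0.9086 = 0.0830
I = α² × P(1−P) = 1.74² × 0.0830 = 0.25140

0.251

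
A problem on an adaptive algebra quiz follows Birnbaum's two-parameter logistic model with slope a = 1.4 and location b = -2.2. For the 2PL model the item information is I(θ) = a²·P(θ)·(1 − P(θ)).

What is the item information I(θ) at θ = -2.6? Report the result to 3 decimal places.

0.454

P = 1/(1+e^{0.5600}) = 0.3635
P(1−P) = 0.3635 × 0.6365 = 0.2314
I = a² × P(1−P) = 1.4² × 0.2314 = 0.45351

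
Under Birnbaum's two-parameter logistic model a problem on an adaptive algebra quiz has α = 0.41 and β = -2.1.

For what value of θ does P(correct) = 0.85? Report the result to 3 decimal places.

2.131

P(θ) = 1 / (1 + exp(−α(θ − β)))
logit = ln(0.8500/0.1500) = 1.7346
θ = β + logit/(α) = -2.1 + 1.7346/0.4100 = 2.1307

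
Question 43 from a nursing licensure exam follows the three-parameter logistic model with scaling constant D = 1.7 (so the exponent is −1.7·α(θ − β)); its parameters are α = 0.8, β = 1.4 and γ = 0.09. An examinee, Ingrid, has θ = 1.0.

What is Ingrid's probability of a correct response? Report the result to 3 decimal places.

P(θ) = γ + (1 − γ) · 1 / (1 + exp(−D·α(θ − β)))
Exponent: 1.7 × 0.8 × (1.0 − 1.4) = -0.5440
1/(1 + e^{0.5440}) = 0.3673
P = 0.09 + 0.91 × 0.3673 = 0.4242

0.424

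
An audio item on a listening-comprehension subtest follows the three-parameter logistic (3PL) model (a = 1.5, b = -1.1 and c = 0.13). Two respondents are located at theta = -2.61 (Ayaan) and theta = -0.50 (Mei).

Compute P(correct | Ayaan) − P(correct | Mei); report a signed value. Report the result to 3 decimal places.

-0.537

P(theta) = c + (1 − c) · 1 / (1 + exp(−a(theta − b)))
P(Ayaan) = 0.2118  [exponent -2.2650]
P(Mei) = 0.7485  [exponent 0.9000]
Difference = 0.2118 − 0.7485 = -0.5367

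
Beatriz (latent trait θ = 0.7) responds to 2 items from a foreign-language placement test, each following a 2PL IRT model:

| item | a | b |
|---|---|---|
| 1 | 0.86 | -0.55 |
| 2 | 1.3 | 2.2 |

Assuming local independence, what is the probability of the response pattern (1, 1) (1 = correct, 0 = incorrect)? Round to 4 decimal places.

0.0929

P(θ) = 1 / (1 + exp(−a(θ − b)))
P_1 = 1/(1+e^{-1.0750}) = 0.7455
P_2 = 1/(1+e^{1.9500}) = 0.1246
L = P_1 × P_2 = 0.7455 × 0.1246 = 0.09286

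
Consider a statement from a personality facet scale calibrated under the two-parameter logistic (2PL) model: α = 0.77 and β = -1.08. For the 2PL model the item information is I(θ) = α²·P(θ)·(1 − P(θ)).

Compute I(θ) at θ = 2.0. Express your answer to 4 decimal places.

0.0463

P = 1/(1+e^{-2.3716}) = 0.9146
P(1−P) = 0.9146 × 0.0854 = 0.0781
I = α² × P(1−P) = 0.77² × 0.0781 = 0.04629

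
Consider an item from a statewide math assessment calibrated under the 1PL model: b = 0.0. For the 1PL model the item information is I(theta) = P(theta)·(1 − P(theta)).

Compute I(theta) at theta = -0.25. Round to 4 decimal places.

P = 1/(1+e^{0.2500}) = 0.4378
P(1−P) = 0.4378 × 0.5622 = 0.2461
I = P(1−P) = 0.24613

0.2461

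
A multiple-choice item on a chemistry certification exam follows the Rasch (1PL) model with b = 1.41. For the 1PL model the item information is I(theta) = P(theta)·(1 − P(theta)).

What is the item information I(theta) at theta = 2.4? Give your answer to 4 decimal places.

0.1975

P = 1/(1+e^{-0.9900}) = 0.7291
P(1−P) = 0.7291 × 0.2709 = 0.1975
I = P(1−P) = 0.19752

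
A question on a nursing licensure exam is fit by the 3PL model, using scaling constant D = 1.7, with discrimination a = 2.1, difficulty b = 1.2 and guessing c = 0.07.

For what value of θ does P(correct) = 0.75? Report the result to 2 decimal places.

1.48

P(θ) = c + (1 − c) · 1 / (1 + exp(−D·a(θ − b)))
Remove guessing floor: (0.75 − 0.07)/(1 − 0.07) = 0.7312
logit = ln(0.7312/0.2688) = 1.0006
θ = b + logit/(1.7·a) = 1.2 + 1.0006/3.5700 = 1.4803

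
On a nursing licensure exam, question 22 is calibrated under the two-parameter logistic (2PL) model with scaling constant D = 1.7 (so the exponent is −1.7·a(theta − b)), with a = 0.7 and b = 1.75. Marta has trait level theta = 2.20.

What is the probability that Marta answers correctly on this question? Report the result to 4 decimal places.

0.6308

P(theta) = 1 / (1 + exp(−D·a(theta − b)))
Exponent: 1.7 × 0.7 × (2.20 − 1.75) = 0.5355
1/(1 + e^{-0.5355}) = 0.6308
P = 0.6308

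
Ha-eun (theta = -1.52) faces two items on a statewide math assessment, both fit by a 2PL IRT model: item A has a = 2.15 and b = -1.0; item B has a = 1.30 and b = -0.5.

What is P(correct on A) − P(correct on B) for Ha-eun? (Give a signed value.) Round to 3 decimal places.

0.037

P(theta) = 1 / (1 + exp(−a(theta − b)))
P_A = 0.2464
P_B = 0.2098
P_A − P_B = 0.0366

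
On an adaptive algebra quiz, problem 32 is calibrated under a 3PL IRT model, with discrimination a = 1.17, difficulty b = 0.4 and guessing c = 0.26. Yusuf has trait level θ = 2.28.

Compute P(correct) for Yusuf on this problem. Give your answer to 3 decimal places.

0.926

P(θ) = c + (1 − c) · 1 / (1 + exp(−a(θ − b)))
Exponent: 1.17 × (2.28 − 0.4) = 2.1996
1/(1 + e^{-2.1996}) = 0.9002
P = 0.26 + 0.74 × 0.9002 = 0.9262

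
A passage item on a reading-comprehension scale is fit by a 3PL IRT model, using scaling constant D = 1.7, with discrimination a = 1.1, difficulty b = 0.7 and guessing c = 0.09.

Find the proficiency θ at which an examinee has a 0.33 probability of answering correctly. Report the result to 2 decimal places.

P(θ) = c + (1 − c) · 1 / (1 + exp(−D·a(θ − b)))
Remove guessing floor: (0.33 − 0.09)/(1 − 0.09) = 0.2637
logit = ln(0.2637/0.7363) = -1.0266
θ = b + logit/(1.7·a) = 0.7 + (-1.0266)/1.8700 = 0.1510

0.15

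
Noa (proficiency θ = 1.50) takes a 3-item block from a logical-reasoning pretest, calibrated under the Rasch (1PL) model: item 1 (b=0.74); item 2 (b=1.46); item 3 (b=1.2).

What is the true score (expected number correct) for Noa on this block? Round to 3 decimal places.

1.766

P(θ) = 1 / (1 + exp(−(θ − b)))
P_1 = 1/(1+e^{-0.7600}) = 0.6814
P_2 = 1/(1+e^{-0.0400}) = 0.5100
P_3 = 1/(1+e^{-0.3000}) = 0.5744
E[score] = 0.6814 + 0.5100 + 0.5744 = 1.7658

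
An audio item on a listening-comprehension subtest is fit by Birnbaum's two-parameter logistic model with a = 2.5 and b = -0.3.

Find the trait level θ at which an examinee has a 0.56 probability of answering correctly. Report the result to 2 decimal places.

-0.20

P(θ) = 1 / (1 + exp(−a(θ − b)))
logit = ln(0.5600/0.4400) = 0.2412
θ = b + logit/(a) = -0.3 + 0.2412/2.5000 = -0.2035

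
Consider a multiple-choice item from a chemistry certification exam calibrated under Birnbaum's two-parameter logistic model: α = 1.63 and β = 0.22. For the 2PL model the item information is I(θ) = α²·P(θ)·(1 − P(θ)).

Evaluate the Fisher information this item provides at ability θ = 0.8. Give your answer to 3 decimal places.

P = 1/(1+e^{-0.9454}) = 0.7202
P(1−P) = 0.7202 × 0.2798 = 0.2015
I = α² × P(1−P) = 1.63² × 0.2015 = 0.53541

0.535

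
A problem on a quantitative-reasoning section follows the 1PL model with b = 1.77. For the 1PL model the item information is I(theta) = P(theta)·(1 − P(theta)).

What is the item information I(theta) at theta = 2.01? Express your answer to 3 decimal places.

P = 1/(1+e^{-0.2400}) = 0.5597
P(1−P) = 0.5597 × 0.4403 = 0.2464
I = P(1−P) = 0.24643

0.246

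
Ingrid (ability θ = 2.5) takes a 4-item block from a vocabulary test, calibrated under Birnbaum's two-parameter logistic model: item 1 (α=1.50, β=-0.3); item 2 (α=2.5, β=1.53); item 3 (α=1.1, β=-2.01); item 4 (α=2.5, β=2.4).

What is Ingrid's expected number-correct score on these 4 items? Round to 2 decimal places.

3.46

P(θ) = 1 / (1 + exp(−α(θ − β)))
P_1 = 1/(1+e^{-4.2000}) = 0.9852
P_2 = 1/(1+e^{-2.4250}) = 0.9187
P_3 = 1/(1+e^{-4.9610}) = 0.9930
P_4 = 1/(1+e^{-0.2500}) = 0.5622
E[score] = 0.9852 + 0.9187 + 0.9930 + 0.5622 = 3.4592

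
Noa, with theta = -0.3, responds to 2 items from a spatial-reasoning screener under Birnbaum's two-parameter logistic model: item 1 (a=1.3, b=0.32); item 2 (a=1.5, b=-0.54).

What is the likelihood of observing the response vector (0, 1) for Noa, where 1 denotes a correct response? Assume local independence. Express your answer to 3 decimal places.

0.407

P(theta) = 1 / (1 + exp(−a(theta − b)))
P_1 = 1/(1+e^{0.8060}) = 0.3087
P_2 = 1/(1+e^{-0.3600}) = 0.5890
L = (1−P_1) × P_2 = 0.6913 × 0.5890 = 0.40718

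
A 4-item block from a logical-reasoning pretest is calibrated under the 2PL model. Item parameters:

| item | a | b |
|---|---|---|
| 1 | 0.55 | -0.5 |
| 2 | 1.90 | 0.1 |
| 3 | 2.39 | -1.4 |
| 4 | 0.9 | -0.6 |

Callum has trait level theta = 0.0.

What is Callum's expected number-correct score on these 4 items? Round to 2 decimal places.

P(theta) = 1 / (1 + exp(−a(theta − b)))
P_1 = 1/(1+e^{-0.2750}) = 0.5683
P_2 = 1/(1+e^{0.1900}) = 0.4526
P_3 = 1/(1+e^{-3.3460}) = 0.9660
P_4 = 1/(1+e^{-0.5400}) = 0.6318
E[score] = 0.5683 + 0.4526 + 0.9660 + 0.6318 = 2.6187

2.62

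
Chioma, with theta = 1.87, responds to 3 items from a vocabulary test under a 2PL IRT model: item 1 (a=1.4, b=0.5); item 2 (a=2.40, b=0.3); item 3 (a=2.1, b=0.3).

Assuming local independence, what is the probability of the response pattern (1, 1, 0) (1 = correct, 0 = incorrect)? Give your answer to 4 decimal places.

P(theta) = 1 / (1 + exp(−a(theta − b)))
P_1 = 1/(1+e^{-1.9180}) = 0.8719
P_2 = 1/(1+e^{-3.7680}) = 0.9774
P_3 = 1/(1+e^{-3.2970}) = 0.9643
L = P_1 × P_2 × (1−P_3) = 0.8719 × 0.9774 × 0.0357 = 0.03040

0.0304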